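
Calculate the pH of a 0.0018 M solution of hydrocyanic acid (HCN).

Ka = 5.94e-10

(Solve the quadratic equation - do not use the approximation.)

x² + Ka×x - Ka×C = 0. Using quadratic formula: [H⁺] = 1.0337e-06

pH = 5.99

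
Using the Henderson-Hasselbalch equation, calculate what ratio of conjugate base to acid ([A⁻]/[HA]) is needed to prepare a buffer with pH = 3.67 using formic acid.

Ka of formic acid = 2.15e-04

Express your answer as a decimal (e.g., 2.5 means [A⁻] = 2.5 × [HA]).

pKa = -log(2.15e-04) = 3.6676. pH = pKa + log([A⁻]/[HA]), so log([A⁻]/[HA]) = pH − pKa = 3.67 − 3.6676 = 0.0024. [A⁻]/[HA] = 10^(0.0024) = 1.01

[A⁻]/[HA] = 1.01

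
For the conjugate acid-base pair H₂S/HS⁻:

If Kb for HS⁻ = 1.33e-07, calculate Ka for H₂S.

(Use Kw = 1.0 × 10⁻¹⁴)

For a conjugate pair Ka × Kb = Kw, so Ka = Kw/Kb = 1.0 × 10⁻¹⁴ / 1.33e-07 = 7.52e-08.

K_a = 7.52e-08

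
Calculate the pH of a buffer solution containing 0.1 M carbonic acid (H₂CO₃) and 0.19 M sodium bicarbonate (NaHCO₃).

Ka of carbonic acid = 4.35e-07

pKa = -log(4.35e-07) = 6.36. pH = pKa + log([A⁻]/[HA]) = 6.36 + log(0.19/0.1)

pH = 6.64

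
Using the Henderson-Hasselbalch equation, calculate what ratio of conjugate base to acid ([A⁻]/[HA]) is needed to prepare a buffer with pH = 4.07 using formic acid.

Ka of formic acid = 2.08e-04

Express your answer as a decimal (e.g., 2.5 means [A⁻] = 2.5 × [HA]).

pKa = -log(2.08e-04) = 3.6819. pH = pKa + log([A⁻]/[HA]), so log([A⁻]/[HA]) = pH − pKa = 4.07 − 3.6819 = 0.3881. [A⁻]/[HA] = 10^(0.3881) = 2.44

[A⁻]/[HA] = 2.44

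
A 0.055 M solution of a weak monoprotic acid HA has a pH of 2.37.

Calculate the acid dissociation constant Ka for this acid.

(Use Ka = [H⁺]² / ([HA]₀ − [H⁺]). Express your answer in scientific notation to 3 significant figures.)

[H⁺] = 10^(−pH) = 10^(−2.37) = 4.266e-03 M. For HA ⇌ H⁺ + A⁻, Ka = [H⁺][A⁻]/[HA] = [H⁺]² / ([HA]₀ − [H⁺]) = (4.266e-03)² / (0.055 − 4.266e-03) = 3.59e-04.

K_a = 3.59e-04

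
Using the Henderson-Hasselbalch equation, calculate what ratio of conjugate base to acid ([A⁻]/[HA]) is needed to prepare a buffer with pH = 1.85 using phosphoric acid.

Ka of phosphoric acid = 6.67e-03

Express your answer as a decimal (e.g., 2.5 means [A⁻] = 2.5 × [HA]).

pKa = -log(6.67e-03) = 2.1759. pH = pKa + log([A⁻]/[HA]), so log([A⁻]/[HA]) = pH − pKa = 1.85 − 2.1759 = -0.3259. [A⁻]/[HA] = 10^(-0.3259) = 0.472

[A⁻]/[HA] = 0.472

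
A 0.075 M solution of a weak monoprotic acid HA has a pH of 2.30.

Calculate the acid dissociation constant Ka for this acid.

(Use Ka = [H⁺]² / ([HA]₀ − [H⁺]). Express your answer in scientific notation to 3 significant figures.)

[H⁺] = 10^(−pH) = 10^(−2.30) = 5.012e-03 M. For HA ⇌ H⁺ + A⁻, Ka = [H⁺][A⁻]/[HA] = [H⁺]² / ([HA]₀ − [H⁺]) = (5.012e-03)² / (0.075 − 5.012e-03) = 3.59e-04.

K_a = 3.59e-04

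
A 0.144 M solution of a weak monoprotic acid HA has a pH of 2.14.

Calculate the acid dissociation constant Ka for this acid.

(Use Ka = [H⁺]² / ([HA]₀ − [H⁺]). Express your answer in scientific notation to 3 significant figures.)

[H⁺] = 10^(−pH) = 10^(−2.14) = 7.244e-03 M. For HA ⇌ H⁺ + A⁻, Ka = [H⁺][A⁻]/[HA] = [H⁺]² / ([HA]₀ − [H⁺]) = (7.244e-03)² / (0.144 − 7.244e-03) = 3.84e-04.

K_a = 3.84e-04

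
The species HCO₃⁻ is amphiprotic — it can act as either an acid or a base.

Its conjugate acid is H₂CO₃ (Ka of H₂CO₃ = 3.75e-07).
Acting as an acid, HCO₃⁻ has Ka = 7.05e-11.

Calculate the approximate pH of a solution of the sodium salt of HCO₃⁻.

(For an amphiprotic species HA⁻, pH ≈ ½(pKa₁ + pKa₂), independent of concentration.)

pKa₁ = -log(3.75e-07) = 6.43; pKa₂ = -log(7.05e-11) = 10.15. For an amphiprotic species, pH ≈ ½(pKa₁ + pKa₂) = ½(6.43 + 10.15) = 8.29.

pH = 8.29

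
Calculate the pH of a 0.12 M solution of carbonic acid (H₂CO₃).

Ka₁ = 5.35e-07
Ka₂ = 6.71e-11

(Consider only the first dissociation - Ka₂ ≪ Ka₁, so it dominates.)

First dissociation dominates. From Ka₁ = [H⁺][HA⁻]/[H₂A], x² + Ka₁·x − Ka₁·C = 0 with C = 0.12 M and Ka₁ = 5.35e-07. Solving: [H⁺] = (−Ka₁ + √(Ka₁² + 4·Ka₁·C)) / 2 = 2.5311e-04 M. pH = -log(2.5311e-04) = 3.60.

pH = 3.60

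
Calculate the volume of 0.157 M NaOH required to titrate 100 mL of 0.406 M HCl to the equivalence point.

At equivalence: moles acid = moles base. moles HCl = 0.406 × 100/1000 = 0.0406 mol. V_base = moles / 0.157 × 1000 = 258.6 mL.

V_{base} = 258.6 mL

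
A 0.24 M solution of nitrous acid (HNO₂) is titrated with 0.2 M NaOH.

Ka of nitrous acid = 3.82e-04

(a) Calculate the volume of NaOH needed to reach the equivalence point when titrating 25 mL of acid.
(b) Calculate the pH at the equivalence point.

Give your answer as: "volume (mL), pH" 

moles acid = 0.24 × 25/1000 = 0.006 mol; V_base = moles/0.2 × 1000 = 30.0 mL. At equivalence only the conjugate base is present: [A⁻] = 0.006/0.055 = 1.0909e-01 M. Kb = Kw/Ka = 2.62e-11; [OH⁻] = √(Kb × [A⁻]) = 1.6899e-06; pOH = 5.77; pH = 14 - pOH = 8.23.

V = 30.0 mL, pH = 8.23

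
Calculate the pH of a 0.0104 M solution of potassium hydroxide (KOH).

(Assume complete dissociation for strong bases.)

[OH⁻] = 0.0104 M for strong base. pOH = -log[OH⁻] = 1.98, pH = 14 - pOH

pH = 12.02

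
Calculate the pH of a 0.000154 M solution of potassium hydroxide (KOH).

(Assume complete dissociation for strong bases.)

[OH⁻] = 0.000154 M for strong base. pOH = -log[OH⁻] = 3.81, pH = 14 - pOH

pH = 10.19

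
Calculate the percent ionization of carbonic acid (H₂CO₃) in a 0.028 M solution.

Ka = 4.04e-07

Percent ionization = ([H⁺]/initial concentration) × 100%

Using Ka equilibrium: x² + Ka×x - Ka×C = 0. Solving: [H⁺] = 1.0616e-04. Percent = (1.0616e-04/0.028) × 100

Percent ionization = 0.379%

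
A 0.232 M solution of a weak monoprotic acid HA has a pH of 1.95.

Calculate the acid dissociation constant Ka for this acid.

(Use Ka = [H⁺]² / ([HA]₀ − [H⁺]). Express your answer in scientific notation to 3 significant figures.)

[H⁺] = 10^(−pH) = 10^(−1.95) = 1.122e-02 M. For HA ⇌ H⁺ + A⁻, Ka = [H⁺][A⁻]/[HA] = [H⁺]² / ([HA]₀ − [H⁺]) = (1.122e-02)² / (0.232 − 1.122e-02) = 5.70e-04.

K_a = 5.70e-04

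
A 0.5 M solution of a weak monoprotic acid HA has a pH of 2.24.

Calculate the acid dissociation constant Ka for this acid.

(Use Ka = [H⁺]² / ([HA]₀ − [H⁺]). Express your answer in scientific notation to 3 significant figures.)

[H⁺] = 10^(−pH) = 10^(−2.24) = 5.754e-03 M. For HA ⇌ H⁺ + A⁻, Ka = [H⁺][A⁻]/[HA] = [H⁺]² / ([HA]₀ − [H⁺]) = (5.754e-03)² / (0.5 − 5.754e-03) = 6.70e-05.

K_a = 6.70e-05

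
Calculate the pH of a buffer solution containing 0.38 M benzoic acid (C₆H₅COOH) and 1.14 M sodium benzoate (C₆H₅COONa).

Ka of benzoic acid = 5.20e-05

pKa = -log(5.20e-05) = 4.28. pH = pKa + log([A⁻]/[HA]) = 4.28 + log(1.14/0.38)

pH = 4.76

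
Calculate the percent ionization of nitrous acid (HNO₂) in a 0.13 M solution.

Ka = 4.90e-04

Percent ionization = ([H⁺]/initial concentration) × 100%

Using Ka equilibrium: x² + Ka×x - Ka×C = 0. Solving: [H⁺] = 7.7400e-03. Percent = (7.7400e-03/0.13) × 100

Percent ionization = 5.95%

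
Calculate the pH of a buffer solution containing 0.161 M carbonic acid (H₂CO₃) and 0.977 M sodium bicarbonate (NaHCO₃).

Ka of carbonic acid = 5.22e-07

pKa = -log(5.22e-07) = 6.28. pH = pKa + log([A⁻]/[HA]) = 6.28 + log(0.977/0.161)

pH = 7.07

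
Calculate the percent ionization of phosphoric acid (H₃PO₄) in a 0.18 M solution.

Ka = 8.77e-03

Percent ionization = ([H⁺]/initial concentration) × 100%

Using Ka equilibrium: x² + Ka×x - Ka×C = 0. Solving: [H⁺] = 3.5588e-02. Percent = (3.5588e-02/0.18) × 100

Percent ionization = 19.8%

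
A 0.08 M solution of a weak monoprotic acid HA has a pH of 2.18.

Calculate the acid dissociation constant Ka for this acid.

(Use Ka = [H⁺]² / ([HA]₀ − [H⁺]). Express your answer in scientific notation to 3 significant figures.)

[H⁺] = 10^(−pH) = 10^(−2.18) = 6.607e-03 M. For HA ⇌ H⁺ + A⁻, Ka = [H⁺][A⁻]/[HA] = [H⁺]² / ([HA]₀ − [H⁺]) = (6.607e-03)² / (0.08 − 6.607e-03) = 5.95e-04.

K_a = 5.95e-04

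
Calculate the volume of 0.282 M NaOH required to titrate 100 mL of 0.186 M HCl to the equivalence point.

At equivalence: moles acid = moles base. moles HCl = 0.186 × 100/1000 = 0.0186 mol. V_base = moles / 0.282 × 1000 = 66.0 mL.

V_{base} = 66.0 mL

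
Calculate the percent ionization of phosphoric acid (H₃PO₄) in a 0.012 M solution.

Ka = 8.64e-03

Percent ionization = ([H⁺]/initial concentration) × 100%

Using Ka equilibrium: x² + Ka×x - Ka×C = 0. Solving: [H⁺] = 6.7408e-03. Percent = (6.7408e-03/0.012) × 100

Percent ionization = 56.2%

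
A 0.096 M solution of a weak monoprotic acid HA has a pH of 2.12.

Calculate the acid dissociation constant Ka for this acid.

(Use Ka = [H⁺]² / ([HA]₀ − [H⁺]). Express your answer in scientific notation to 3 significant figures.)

[H⁺] = 10^(−pH) = 10^(−2.12) = 7.586e-03 M. For HA ⇌ H⁺ + A⁻, Ka = [H⁺][A⁻]/[HA] = [H⁺]² / ([HA]₀ − [H⁺]) = (7.586e-03)² / (0.096 − 7.586e-03) = 6.51e-04.

K_a = 6.51e-04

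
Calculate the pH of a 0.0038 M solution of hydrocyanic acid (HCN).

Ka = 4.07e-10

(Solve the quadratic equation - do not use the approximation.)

x² + Ka×x - Ka×C = 0. Using quadratic formula: [H⁺] = 1.2434e-06

pH = 5.91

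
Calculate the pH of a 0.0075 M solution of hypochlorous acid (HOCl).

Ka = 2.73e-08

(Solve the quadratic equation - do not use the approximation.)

x² + Ka×x - Ka×C = 0. Using quadratic formula: [H⁺] = 1.4295e-05

pH = 4.84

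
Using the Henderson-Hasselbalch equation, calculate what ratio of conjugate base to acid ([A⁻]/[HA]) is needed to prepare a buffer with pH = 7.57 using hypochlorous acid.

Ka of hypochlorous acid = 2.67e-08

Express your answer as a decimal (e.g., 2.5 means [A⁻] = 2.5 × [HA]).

pKa = -log(2.67e-08) = 7.5735. pH = pKa + log([A⁻]/[HA]), so log([A⁻]/[HA]) = pH − pKa = 7.57 − 7.5735 = -0.0035. [A⁻]/[HA] = 10^(-0.0035) = 0.992

[A⁻]/[HA] = 0.992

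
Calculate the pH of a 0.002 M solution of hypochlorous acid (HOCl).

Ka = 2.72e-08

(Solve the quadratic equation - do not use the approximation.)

x² + Ka×x - Ka×C = 0. Using quadratic formula: [H⁺] = 7.3620e-06

pH = 5.13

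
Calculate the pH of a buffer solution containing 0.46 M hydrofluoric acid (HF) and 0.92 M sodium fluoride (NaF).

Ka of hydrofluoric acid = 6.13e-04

pKa = -log(6.13e-04) = 3.21. pH = pKa + log([A⁻]/[HA]) = 3.21 + log(0.92/0.46)

pH = 3.51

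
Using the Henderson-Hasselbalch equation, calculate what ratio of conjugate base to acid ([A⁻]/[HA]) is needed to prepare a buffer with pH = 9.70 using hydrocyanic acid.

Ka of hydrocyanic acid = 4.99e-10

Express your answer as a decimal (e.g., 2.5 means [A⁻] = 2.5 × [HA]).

pKa = -log(4.99e-10) = 9.3019. pH = pKa + log([A⁻]/[HA]), so log([A⁻]/[HA]) = pH − pKa = 9.70 − 9.3019 = 0.3981. [A⁻]/[HA] = 10^(0.3981) = 2.50

[A⁻]/[HA] = 2.50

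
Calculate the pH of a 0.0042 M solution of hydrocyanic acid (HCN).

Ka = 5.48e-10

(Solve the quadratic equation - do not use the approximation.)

x² + Ka×x - Ka×C = 0. Using quadratic formula: [H⁺] = 1.5168e-06

pH = 5.82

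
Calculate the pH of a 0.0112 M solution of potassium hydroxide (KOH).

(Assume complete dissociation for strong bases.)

[OH⁻] = 0.0112 M for strong base. pOH = -log[OH⁻] = 1.95, pH = 14 - pOH

pH = 12.05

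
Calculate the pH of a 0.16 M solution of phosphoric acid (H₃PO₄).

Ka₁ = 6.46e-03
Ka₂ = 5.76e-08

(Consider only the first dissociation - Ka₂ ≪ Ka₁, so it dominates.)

First dissociation dominates. From Ka₁ = [H⁺][HA⁻]/[H₂A], x² + Ka₁·x − Ka₁·C = 0 with C = 0.16 M and Ka₁ = 6.46e-03. Solving: [H⁺] = (−Ka₁ + √(Ka₁² + 4·Ka₁·C)) / 2 = 2.9081e-02 M. pH = -log(2.9081e-02) = 1.54.

pH = 1.54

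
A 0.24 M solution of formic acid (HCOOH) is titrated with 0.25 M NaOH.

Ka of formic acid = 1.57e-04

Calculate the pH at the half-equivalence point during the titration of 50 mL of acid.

At half-equivalence [HA] = [A⁻], so Henderson-Hasselbalch gives pH = pKa = -log(1.57e-04) = 3.80.

pH = pKa = 3.80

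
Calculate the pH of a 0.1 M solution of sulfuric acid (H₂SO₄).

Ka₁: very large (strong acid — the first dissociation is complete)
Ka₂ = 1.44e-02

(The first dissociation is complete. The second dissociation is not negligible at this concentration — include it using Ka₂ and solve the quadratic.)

First dissociation is complete: [H⁺]₀ = [HSO₄⁻]₀ = C = 0.1 M. Second dissociation HSO₄⁻ ⇌ H⁺ + SO₄²⁻: let x = [SO₄²⁻]. Ka₂ = (C + x)·x / (C − x) = 1.44e-02 → x² + (C + Ka₂)·x − Ka₂·C = 0 → x² + 0.11440·x − 1.440e-03 = 0. x = (−0.11440 + √(0.11440² + 4 × 1.440e-03)) / 2 = 1.1443e-02 M. [H⁺] = C + x = 0.1 + 1.1443e-02 = 1.1144e-01 M. pH = -log(1.1144e-01) = 0.95.

pH = 0.95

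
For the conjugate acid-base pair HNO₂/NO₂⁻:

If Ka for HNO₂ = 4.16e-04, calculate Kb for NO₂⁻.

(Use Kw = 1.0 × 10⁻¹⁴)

For a conjugate pair Ka × Kb = Kw, so Kb = Kw/Ka = 1.0 × 10⁻¹⁴ / 4.16e-04 = 2.40e-11.

K_b = 2.40e-11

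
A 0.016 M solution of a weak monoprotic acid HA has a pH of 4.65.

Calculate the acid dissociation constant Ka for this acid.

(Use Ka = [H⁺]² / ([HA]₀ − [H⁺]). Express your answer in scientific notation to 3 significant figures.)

[H⁺] = 10^(−pH) = 10^(−4.65) = 2.239e-05 M. For HA ⇌ H⁺ + A⁻, Ka = [H⁺][A⁻]/[HA] = [H⁺]² / ([HA]₀ − [H⁺]) = (2.239e-05)² / (0.016 − 2.239e-05) = 3.14e-08.

K_a = 3.14e-08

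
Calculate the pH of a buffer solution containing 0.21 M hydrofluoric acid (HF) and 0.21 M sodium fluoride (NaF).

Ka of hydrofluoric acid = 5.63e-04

pKa = -log(5.63e-04) = 3.25. pH = pKa + log([A⁻]/[HA]) = 3.25 + log(0.21/0.21)

pH = 3.25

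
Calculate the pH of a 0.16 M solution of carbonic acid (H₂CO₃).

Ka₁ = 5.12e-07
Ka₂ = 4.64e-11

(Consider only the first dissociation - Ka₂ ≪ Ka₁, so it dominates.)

First dissociation dominates. From Ka₁ = [H⁺][HA⁻]/[H₂A], x² + Ka₁·x − Ka₁·C = 0 with C = 0.16 M and Ka₁ = 5.12e-07. Solving: [H⁺] = (−Ka₁ + √(Ka₁² + 4·Ka₁·C)) / 2 = 2.8596e-04 M. pH = -log(2.8596e-04) = 3.54.

pH = 3.54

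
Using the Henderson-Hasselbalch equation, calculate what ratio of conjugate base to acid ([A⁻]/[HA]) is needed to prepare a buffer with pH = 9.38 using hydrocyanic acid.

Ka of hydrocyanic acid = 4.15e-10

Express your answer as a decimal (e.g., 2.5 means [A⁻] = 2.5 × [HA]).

pKa = -log(4.15e-10) = 9.3820. pH = pKa + log([A⁻]/[HA]), so log([A⁻]/[HA]) = pH − pKa = 9.38 − 9.3820 = -0.0020. [A⁻]/[HA] = 10^(-0.0020) = 0.996

[A⁻]/[HA] = 0.996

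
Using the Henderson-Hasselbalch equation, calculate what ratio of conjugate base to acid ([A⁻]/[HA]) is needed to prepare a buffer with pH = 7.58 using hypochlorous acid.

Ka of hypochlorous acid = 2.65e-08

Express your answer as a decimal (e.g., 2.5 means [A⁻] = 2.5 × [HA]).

pKa = -log(2.65e-08) = 7.5768. pH = pKa + log([A⁻]/[HA]), so log([A⁻]/[HA]) = pH − pKa = 7.58 − 7.5768 = 0.0032. [A⁻]/[HA] = 10^(0.0032) = 1.01

[A⁻]/[HA] = 1.01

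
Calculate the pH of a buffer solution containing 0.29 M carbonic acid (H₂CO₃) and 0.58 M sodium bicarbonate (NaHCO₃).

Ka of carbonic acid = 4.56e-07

pKa = -log(4.56e-07) = 6.34. pH = pKa + log([A⁻]/[HA]) = 6.34 + log(0.58/0.29)

pH = 6.64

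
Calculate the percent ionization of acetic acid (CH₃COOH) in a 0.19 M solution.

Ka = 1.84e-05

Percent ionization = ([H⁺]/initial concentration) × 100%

Using Ka equilibrium: x² + Ka×x - Ka×C = 0. Solving: [H⁺] = 1.8606e-03. Percent = (1.8606e-03/0.19) × 100

Percent ionization = 0.979%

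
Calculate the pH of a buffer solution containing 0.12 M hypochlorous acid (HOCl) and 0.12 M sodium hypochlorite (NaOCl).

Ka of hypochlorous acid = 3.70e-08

pKa = -log(3.70e-08) = 7.43. pH = pKa + log([A⁻]/[HA]) = 7.43 + log(0.12/0.12)

pH = 7.43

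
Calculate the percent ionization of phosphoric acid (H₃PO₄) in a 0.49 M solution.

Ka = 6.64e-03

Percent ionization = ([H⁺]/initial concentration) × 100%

Using Ka equilibrium: x² + Ka×x - Ka×C = 0. Solving: [H⁺] = 5.3817e-02. Percent = (5.3817e-02/0.49) × 100

Percent ionization = 11%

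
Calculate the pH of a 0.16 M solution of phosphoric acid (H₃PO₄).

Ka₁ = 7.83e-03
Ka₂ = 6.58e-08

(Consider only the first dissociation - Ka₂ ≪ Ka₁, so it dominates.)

First dissociation dominates. From Ka₁ = [H⁺][HA⁻]/[H₂A], x² + Ka₁·x − Ka₁·C = 0 with C = 0.16 M and Ka₁ = 7.83e-03. Solving: [H⁺] = (−Ka₁ + √(Ka₁² + 4·Ka₁·C)) / 2 = 3.1696e-02 M. pH = -log(3.1696e-02) = 1.50.

pH = 1.50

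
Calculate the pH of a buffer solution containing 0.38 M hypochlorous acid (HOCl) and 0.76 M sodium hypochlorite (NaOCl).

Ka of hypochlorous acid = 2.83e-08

pKa = -log(2.83e-08) = 7.55. pH = pKa + log([A⁻]/[HA]) = 7.55 + log(0.76/0.38)

pH = 7.85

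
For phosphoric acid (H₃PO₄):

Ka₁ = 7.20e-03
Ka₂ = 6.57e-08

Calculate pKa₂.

pKa₂ = -log(Ka₂) = -log(6.57e-08) = 7.18.

pK_{a2} = 7.18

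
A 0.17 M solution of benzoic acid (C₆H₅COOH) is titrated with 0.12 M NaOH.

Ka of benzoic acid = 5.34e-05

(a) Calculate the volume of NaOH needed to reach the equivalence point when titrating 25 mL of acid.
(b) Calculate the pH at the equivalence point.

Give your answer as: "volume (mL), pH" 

moles acid = 0.17 × 25/1000 = 0.00425 mol; V_base = moles/0.12 × 1000 = 35.4 mL. At equivalence only the conjugate base is present: [A⁻] = 0.00425/0.060 = 7.0345e-02 M. Kb = Kw/Ka = 1.87e-10; [OH⁻] = √(Kb × [A⁻]) = 3.6295e-06; pOH = 5.44; pH = 14 - pOH = 8.56.

V = 35.4 mL, pH = 8.56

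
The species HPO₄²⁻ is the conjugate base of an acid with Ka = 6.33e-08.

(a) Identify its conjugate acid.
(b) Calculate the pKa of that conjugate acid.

(a) The conjugate acid is formed by adding one H⁺ to HPO₄²⁻, giving H₂PO₄⁻. (b) pKa = -log(Ka) = -log(6.33e-08) = 7.20.

Conjugate acid: H₂PO₄⁻; pK_a = 7.20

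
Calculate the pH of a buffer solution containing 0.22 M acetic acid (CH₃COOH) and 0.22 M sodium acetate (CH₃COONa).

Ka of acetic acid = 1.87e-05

pKa = -log(1.87e-05) = 4.73. pH = pKa + log([A⁻]/[HA]) = 4.73 + log(0.22/0.22)

pH = 4.73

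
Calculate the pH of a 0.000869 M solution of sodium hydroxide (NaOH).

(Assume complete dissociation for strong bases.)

[OH⁻] = 0.000869 M for strong base. pOH = -log[OH⁻] = 3.06, pH = 14 - pOH

pH = 10.94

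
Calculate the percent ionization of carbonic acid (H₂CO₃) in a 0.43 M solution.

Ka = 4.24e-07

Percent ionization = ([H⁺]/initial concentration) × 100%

Using Ka equilibrium: x² + Ka×x - Ka×C = 0. Solving: [H⁺] = 4.2678e-04. Percent = (4.2678e-04/0.43) × 100

Percent ionization = 0.0993%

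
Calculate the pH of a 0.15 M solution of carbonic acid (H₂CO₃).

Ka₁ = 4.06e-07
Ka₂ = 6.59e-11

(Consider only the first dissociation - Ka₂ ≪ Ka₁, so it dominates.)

First dissociation dominates. From Ka₁ = [H⁺][HA⁻]/[H₂A], x² + Ka₁·x − Ka₁·C = 0 with C = 0.15 M and Ka₁ = 4.06e-07. Solving: [H⁺] = (−Ka₁ + √(Ka₁² + 4·Ka₁·C)) / 2 = 2.4658e-04 M. pH = -log(2.4658e-04) = 3.61.

pH = 3.61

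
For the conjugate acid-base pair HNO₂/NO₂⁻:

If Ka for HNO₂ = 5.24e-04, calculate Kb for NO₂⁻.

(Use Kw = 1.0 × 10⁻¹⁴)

For a conjugate pair Ka × Kb = Kw, so Kb = Kw/Ka = 1.0 × 10⁻¹⁴ / 5.24e-04 = 1.91e-11.

K_b = 1.91e-11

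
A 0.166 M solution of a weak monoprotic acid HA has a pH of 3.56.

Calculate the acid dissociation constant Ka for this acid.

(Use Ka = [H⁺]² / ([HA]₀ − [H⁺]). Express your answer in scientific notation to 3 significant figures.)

[H⁺] = 10^(−pH) = 10^(−3.56) = 2.754e-04 M. For HA ⇌ H⁺ + A⁻, Ka = [H⁺][A⁻]/[HA] = [H⁺]² / ([HA]₀ − [H⁺]) = (2.754e-04)² / (0.166 − 2.754e-04) = 4.58e-07.

K_a = 4.58e-07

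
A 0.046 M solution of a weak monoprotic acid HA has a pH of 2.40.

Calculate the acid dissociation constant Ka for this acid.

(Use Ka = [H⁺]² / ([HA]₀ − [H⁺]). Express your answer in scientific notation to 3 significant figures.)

[H⁺] = 10^(−pH) = 10^(−2.40) = 3.981e-03 M. For HA ⇌ H⁺ + A⁻, Ka = [H⁺][A⁻]/[HA] = [H⁺]² / ([HA]₀ − [H⁺]) = (3.981e-03)² / (0.046 − 3.981e-03) = 3.77e-04.

K_a = 3.77e-04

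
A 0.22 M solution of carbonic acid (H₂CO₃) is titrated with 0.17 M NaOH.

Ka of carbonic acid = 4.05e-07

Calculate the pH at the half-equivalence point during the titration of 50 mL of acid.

At half-equivalence [HA] = [A⁻], so Henderson-Hasselbalch gives pH = pKa = -log(4.05e-07) = 6.39.

pH = pKa = 6.39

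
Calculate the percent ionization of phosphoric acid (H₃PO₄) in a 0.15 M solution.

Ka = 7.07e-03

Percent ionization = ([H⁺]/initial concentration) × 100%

Using Ka equilibrium: x² + Ka×x - Ka×C = 0. Solving: [H⁺] = 2.9222e-02. Percent = (2.9222e-02/0.15) × 100

Percent ionization = 19.5%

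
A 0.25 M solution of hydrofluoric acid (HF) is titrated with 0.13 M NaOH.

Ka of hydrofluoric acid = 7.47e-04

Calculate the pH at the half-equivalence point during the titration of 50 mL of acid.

At half-equivalence [HA] = [A⁻], so Henderson-Hasselbalch gives pH = pKa = -log(7.47e-04) = 3.13.

pH = pKa = 3.13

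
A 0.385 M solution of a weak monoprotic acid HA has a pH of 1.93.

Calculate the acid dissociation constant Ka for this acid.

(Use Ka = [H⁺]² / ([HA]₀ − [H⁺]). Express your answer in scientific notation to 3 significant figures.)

[H⁺] = 10^(−pH) = 10^(−1.93) = 1.175e-02 M. For HA ⇌ H⁺ + A⁻, Ka = [H⁺][A⁻]/[HA] = [H⁺]² / ([HA]₀ − [H⁺]) = (1.175e-02)² / (0.385 − 1.175e-02) = 3.70e-04.

K_a = 3.70e-04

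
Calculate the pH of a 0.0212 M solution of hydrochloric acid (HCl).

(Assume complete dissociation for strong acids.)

[H⁺] = 0.0212 M for strong acid. pH = -log[H⁺] = -log(0.0212)

pH = 1.67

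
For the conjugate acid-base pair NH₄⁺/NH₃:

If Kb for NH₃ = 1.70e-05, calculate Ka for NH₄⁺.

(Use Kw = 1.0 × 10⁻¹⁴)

For a conjugate pair Ka × Kb = Kw, so Ka = Kw/Kb = 1.0 × 10⁻¹⁴ / 1.70e-05 = 5.88e-10.

K_a = 5.88e-10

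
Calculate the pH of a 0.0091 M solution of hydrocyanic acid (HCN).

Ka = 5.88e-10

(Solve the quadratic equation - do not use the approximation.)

x² + Ka×x - Ka×C = 0. Using quadratic formula: [H⁺] = 2.3129e-06

pH = 5.64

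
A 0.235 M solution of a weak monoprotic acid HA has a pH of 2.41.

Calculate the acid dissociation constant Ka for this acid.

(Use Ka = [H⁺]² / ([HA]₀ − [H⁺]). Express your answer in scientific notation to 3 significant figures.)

[H⁺] = 10^(−pH) = 10^(−2.41) = 3.890e-03 M. For HA ⇌ H⁺ + A⁻, Ka = [H⁺][A⁻]/[HA] = [H⁺]² / ([HA]₀ − [H⁺]) = (3.890e-03)² / (0.235 − 3.890e-03) = 6.55e-05.

K_a = 6.55e-05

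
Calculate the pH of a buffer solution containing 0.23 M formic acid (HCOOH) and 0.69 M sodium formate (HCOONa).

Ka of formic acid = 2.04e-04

pKa = -log(2.04e-04) = 3.69. pH = pKa + log([A⁻]/[HA]) = 3.69 + log(0.69/0.23)

pH = 4.17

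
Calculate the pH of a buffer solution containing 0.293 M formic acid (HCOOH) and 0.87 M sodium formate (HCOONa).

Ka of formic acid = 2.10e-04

pKa = -log(2.10e-04) = 3.68. pH = pKa + log([A⁻]/[HA]) = 3.68 + log(0.87/0.293)

pH = 4.15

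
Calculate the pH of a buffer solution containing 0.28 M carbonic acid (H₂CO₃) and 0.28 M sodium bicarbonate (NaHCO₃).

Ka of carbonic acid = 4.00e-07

pKa = -log(4.00e-07) = 6.40. pH = pKa + log([A⁻]/[HA]) = 6.40 + log(0.28/0.28)

pH = 6.40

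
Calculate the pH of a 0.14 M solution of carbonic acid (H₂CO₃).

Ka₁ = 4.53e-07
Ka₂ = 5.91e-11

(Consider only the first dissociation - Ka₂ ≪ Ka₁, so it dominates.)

First dissociation dominates. From Ka₁ = [H⁺][HA⁻]/[H₂A], x² + Ka₁·x − Ka₁·C = 0 with C = 0.14 M and Ka₁ = 4.53e-07. Solving: [H⁺] = (−Ka₁ + √(Ka₁² + 4·Ka₁·C)) / 2 = 2.5161e-04 M. pH = -log(2.5161e-04) = 3.60.

pH = 3.60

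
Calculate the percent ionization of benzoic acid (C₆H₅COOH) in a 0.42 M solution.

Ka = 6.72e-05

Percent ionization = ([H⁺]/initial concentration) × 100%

Using Ka equilibrium: x² + Ka×x - Ka×C = 0. Solving: [H⁺] = 5.2791e-03. Percent = (5.2791e-03/0.42) × 100

Percent ionization = 1.26%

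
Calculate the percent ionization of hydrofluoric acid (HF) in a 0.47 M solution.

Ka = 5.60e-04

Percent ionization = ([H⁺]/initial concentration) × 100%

Using Ka equilibrium: x² + Ka×x - Ka×C = 0. Solving: [H⁺] = 1.5946e-02. Percent = (1.5946e-02/0.47) × 100

Percent ionization = 3.39%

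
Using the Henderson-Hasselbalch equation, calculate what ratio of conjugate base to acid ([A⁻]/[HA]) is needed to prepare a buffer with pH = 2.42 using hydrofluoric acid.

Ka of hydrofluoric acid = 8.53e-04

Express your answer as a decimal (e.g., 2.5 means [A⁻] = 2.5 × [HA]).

pKa = -log(8.53e-04) = 3.0691. pH = pKa + log([A⁻]/[HA]), so log([A⁻]/[HA]) = pH − pKa = 2.42 − 3.0691 = -0.6491. [A⁻]/[HA] = 10^(-0.6491) = 0.224

[A⁻]/[HA] = 0.224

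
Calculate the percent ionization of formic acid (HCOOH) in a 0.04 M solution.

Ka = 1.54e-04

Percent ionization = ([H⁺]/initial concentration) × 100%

Using Ka equilibrium: x² + Ka×x - Ka×C = 0. Solving: [H⁺] = 2.4061e-03. Percent = (2.4061e-03/0.04) × 100

Percent ionization = 6.02%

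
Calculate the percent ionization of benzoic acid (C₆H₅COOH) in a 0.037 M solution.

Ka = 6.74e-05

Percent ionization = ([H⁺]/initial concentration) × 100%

Using Ka equilibrium: x² + Ka×x - Ka×C = 0. Solving: [H⁺] = 1.5458e-03. Percent = (1.5458e-03/0.037) × 100

Percent ionization = 4.18%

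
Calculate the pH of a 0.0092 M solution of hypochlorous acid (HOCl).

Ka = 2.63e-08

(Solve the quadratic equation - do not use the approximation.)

x² + Ka×x - Ka×C = 0. Using quadratic formula: [H⁺] = 1.5542e-05

pH = 4.81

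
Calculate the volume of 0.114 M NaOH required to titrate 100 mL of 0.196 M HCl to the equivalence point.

At equivalence: moles acid = moles base. moles HCl = 0.196 × 100/1000 = 0.0196 mol. V_base = moles / 0.114 × 1000 = 171.9 mL.

V_{base} = 171.9 mL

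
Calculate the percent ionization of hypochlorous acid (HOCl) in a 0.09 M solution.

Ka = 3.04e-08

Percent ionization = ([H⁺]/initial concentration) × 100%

Using Ka equilibrium: x² + Ka×x - Ka×C = 0. Solving: [H⁺] = 5.2292e-05. Percent = (5.2292e-05/0.09) × 100

Percent ionization = 0.0581%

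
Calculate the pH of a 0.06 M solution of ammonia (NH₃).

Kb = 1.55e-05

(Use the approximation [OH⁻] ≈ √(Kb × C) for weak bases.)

[OH⁻] = √(Kb × C) = √(1.55e-05 × 0.06) = 9.6437e-04. pOH = 3.02, pH = 14 - pOH

pH = 10.98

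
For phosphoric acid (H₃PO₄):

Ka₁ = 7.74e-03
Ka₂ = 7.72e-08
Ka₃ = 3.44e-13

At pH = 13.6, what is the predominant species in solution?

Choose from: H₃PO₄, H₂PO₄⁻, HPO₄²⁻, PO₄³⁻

pKa₁ = 2.11, pKa₂ = 7.11, pKa₃ = 12.46. For a polyprotic acid the predominant species crosses at each pKa: below pKa_n the protonated form dominates, above it the deprotonated form does. At pH = 13.6, the predominant species is PO₄³⁻.

PO₄³⁻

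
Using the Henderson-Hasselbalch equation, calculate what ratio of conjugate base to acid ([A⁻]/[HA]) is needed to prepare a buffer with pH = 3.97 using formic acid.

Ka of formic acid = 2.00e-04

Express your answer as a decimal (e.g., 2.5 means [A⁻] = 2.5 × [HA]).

pKa = -log(2.00e-04) = 3.6990. pH = pKa + log([A⁻]/[HA]), so log([A⁻]/[HA]) = pH − pKa = 3.97 − 3.6990 = 0.2710. [A⁻]/[HA] = 10^(0.2710) = 1.87

[A⁻]/[HA] = 1.87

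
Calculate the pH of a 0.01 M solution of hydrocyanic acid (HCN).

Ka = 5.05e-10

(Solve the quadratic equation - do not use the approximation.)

x² + Ka×x - Ka×C = 0. Using quadratic formula: [H⁺] = 2.2470e-06

pH = 5.65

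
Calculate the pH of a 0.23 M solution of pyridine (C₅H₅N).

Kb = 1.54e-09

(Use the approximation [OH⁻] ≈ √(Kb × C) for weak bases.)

[OH⁻] = √(Kb × C) = √(1.54e-09 × 0.23) = 1.8820e-05. pOH = 4.73, pH = 14 - pOH

pH = 9.27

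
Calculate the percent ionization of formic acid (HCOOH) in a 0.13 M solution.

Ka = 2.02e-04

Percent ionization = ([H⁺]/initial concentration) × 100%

Using Ka equilibrium: x² + Ka×x - Ka×C = 0. Solving: [H⁺] = 5.0244e-03. Percent = (5.0244e-03/0.13) × 100

Percent ionization = 3.86%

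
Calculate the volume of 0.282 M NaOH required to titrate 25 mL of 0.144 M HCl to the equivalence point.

At equivalence: moles acid = moles base. moles HCl = 0.144 × 25/1000 = 0.0036 mol. V_base = moles / 0.282 × 1000 = 12.8 mL.

V_{base} = 12.8 mL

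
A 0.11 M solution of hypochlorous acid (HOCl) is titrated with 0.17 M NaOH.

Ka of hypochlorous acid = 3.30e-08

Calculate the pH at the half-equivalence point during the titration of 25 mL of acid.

At half-equivalence [HA] = [A⁻], so Henderson-Hasselbalch gives pH = pKa = -log(3.30e-08) = 7.48.

pH = pKa = 7.48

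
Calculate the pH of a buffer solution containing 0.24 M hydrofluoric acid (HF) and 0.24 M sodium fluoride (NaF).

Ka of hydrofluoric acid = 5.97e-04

pKa = -log(5.97e-04) = 3.22. pH = pKa + log([A⁻]/[HA]) = 3.22 + log(0.24/0.24)

pH = 3.22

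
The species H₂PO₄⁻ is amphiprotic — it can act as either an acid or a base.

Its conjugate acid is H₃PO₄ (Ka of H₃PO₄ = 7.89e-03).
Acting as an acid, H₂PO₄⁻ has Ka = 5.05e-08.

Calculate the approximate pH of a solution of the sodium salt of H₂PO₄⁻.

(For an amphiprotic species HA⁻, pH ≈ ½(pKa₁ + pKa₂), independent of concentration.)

pKa₁ = -log(7.89e-03) = 2.10; pKa₂ = -log(5.05e-08) = 7.30. For an amphiprotic species, pH ≈ ½(pKa₁ + pKa₂) = ½(2.10 + 7.30) = 4.70.

pH = 4.70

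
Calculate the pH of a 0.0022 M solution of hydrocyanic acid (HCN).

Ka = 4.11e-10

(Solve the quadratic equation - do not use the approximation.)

x² + Ka×x - Ka×C = 0. Using quadratic formula: [H⁺] = 9.5069e-07

pH = 6.02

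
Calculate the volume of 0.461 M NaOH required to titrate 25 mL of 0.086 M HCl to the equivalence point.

At equivalence: moles acid = moles base. moles HCl = 0.086 × 25/1000 = 0.00215 mol. V_base = moles / 0.461 × 1000 = 4.7 mL.

V_{base} = 4.7 mL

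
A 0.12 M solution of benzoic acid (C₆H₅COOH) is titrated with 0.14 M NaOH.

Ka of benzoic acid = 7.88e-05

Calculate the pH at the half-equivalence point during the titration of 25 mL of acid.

At half-equivalence [HA] = [A⁻], so Henderson-Hasselbalch gives pH = pKa = -log(7.88e-05) = 4.10.

pH = pKa = 4.10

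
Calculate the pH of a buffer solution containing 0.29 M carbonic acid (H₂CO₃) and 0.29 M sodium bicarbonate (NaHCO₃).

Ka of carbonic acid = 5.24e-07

pKa = -log(5.24e-07) = 6.28. pH = pKa + log([A⁻]/[HA]) = 6.28 + log(0.29/0.29)

pH = 6.28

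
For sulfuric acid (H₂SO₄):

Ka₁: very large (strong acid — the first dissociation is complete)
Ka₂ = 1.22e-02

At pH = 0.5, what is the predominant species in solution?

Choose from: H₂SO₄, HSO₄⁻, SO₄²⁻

The first dissociation is complete, so H₂SO₄ itself is never the predominant species in water; pKa₂ = -log(1.22e-02) = 1.91. For a polyprotic acid the predominant species crosses at each pKa: below pKa_n the protonated form dominates, above it the deprotonated form does. At pH = 0.5, the predominant species is HSO₄⁻.

HSO₄⁻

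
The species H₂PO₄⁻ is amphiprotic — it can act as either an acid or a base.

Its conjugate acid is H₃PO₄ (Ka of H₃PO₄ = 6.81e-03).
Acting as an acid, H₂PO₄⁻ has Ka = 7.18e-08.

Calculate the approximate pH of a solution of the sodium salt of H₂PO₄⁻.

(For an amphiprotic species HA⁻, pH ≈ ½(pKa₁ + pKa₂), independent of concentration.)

pKa₁ = -log(6.81e-03) = 2.17; pKa₂ = -log(7.18e-08) = 7.14. For an amphiprotic species, pH ≈ ½(pKa₁ + pKa₂) = ½(2.17 + 7.14) = 4.66.

pH = 4.66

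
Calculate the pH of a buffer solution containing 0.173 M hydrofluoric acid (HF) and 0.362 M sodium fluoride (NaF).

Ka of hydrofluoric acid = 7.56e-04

pKa = -log(7.56e-04) = 3.12. pH = pKa + log([A⁻]/[HA]) = 3.12 + log(0.362/0.173)

pH = 3.44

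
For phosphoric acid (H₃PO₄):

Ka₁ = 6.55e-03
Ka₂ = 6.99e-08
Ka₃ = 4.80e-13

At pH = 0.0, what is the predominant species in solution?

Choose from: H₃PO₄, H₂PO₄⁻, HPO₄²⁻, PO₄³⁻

pKa₁ = 2.18, pKa₂ = 7.16, pKa₃ = 12.32. For a polyprotic acid the predominant species crosses at each pKa: below pKa_n the protonated form dominates, above it the deprotonated form does. At pH = 0.0, the predominant species is H₃PO₄.

H₃PO₄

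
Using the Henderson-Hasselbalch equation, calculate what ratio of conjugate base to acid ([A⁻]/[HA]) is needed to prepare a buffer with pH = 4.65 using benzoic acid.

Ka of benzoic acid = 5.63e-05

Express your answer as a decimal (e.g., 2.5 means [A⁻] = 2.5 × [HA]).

pKa = -log(5.63e-05) = 4.2495. pH = pKa + log([A⁻]/[HA]), so log([A⁻]/[HA]) = pH − pKa = 4.65 − 4.2495 = 0.4005. [A⁻]/[HA] = 10^(0.4005) = 2.51

[A⁻]/[HA] = 2.51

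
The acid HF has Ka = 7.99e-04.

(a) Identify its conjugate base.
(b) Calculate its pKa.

(a) The conjugate base is formed by removing one H⁺ from HF, giving F⁻. (b) pKa = -log(Ka) = -log(7.99e-04) = 3.10.

Conjugate base: F⁻; pK_a = 3.10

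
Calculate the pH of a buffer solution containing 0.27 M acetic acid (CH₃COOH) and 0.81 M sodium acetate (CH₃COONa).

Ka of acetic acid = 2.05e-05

pKa = -log(2.05e-05) = 4.69. pH = pKa + log([A⁻]/[HA]) = 4.69 + log(0.81/0.27)

pH = 5.17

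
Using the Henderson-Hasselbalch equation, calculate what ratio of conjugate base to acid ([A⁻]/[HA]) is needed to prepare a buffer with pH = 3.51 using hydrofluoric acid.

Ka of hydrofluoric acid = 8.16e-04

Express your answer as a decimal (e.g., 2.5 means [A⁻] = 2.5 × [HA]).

pKa = -log(8.16e-04) = 3.0883. pH = pKa + log([A⁻]/[HA]), so log([A⁻]/[HA]) = pH − pKa = 3.51 − 3.0883 = 0.4217. [A⁻]/[HA] = 10^(0.4217) = 2.64

[A⁻]/[HA] = 2.64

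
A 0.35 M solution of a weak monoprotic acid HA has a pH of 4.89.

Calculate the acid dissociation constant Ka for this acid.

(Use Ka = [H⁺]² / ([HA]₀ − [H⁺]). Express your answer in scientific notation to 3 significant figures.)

[H⁺] = 10^(−pH) = 10^(−4.89) = 1.288e-05 M. For HA ⇌ H⁺ + A⁻, Ka = [H⁺][A⁻]/[HA] = [H⁺]² / ([HA]₀ − [H⁺]) = (1.288e-05)² / (0.35 − 1.288e-05) = 4.74e-10.

K_a = 4.74e-10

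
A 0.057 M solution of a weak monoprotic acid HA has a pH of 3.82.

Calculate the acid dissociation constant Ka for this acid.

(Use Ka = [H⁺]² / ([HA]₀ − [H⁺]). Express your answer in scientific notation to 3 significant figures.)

[H⁺] = 10^(−pH) = 10^(−3.82) = 1.514e-04 M. For HA ⇌ H⁺ + A⁻, Ka = [H⁺][A⁻]/[HA] = [H⁺]² / ([HA]₀ − [H⁺]) = (1.514e-04)² / (0.057 − 1.514e-04) = 4.03e-07.

K_a = 4.03e-07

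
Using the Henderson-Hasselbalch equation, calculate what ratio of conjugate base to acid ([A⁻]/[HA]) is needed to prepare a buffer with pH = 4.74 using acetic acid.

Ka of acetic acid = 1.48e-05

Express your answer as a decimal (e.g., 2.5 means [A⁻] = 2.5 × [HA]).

pKa = -log(1.48e-05) = 4.8297. pH = pKa + log([A⁻]/[HA]), so log([A⁻]/[HA]) = pH − pKa = 4.74 − 4.8297 = -0.0897. [A⁻]/[HA] = 10^(-0.0897) = 0.813

[A⁻]/[HA] = 0.813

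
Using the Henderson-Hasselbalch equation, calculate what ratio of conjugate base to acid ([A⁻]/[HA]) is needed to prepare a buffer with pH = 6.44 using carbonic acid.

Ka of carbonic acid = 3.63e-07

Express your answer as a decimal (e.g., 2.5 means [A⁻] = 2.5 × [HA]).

pKa = -log(3.63e-07) = 6.4401. pH = pKa + log([A⁻]/[HA]), so log([A⁻]/[HA]) = pH − pKa = 6.44 − 6.4401 = -0.0001. [A⁻]/[HA] = 10^(-0.0001) = 1.00

[A⁻]/[HA] = 1.00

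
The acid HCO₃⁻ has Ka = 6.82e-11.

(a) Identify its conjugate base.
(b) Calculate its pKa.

(a) The conjugate base is formed by removing one H⁺ from HCO₃⁻, giving CO₃²⁻. (b) pKa = -log(Ka) = -log(6.82e-11) = 10.17.

Conjugate base: CO₃²⁻; pK_a = 10.17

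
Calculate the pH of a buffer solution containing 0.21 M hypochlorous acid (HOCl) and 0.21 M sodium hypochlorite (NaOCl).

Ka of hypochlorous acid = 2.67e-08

pKa = -log(2.67e-08) = 7.57. pH = pKa + log([A⁻]/[HA]) = 7.57 + log(0.21/0.21)

pH = 7.57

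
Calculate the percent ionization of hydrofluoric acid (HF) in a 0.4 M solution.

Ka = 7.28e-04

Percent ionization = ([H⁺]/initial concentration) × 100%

Using Ka equilibrium: x² + Ka×x - Ka×C = 0. Solving: [H⁺] = 1.6704e-02. Percent = (1.6704e-02/0.4) × 100

Percent ionization = 4.18%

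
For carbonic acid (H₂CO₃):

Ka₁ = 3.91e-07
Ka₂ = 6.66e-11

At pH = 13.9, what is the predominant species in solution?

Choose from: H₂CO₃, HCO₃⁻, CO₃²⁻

pKa₁ = 6.41, pKa₂ = 10.18. For a polyprotic acid the predominant species crosses at each pKa: below pKa_n the protonated form dominates, above it the deprotonated form does. At pH = 13.9, the predominant species is CO₃²⁻.

CO₃²⁻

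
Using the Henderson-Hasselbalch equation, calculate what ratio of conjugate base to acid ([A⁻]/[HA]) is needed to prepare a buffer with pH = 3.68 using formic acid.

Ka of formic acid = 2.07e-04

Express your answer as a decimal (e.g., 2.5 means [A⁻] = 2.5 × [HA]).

pKa = -log(2.07e-04) = 3.6840. pH = pKa + log([A⁻]/[HA]), so log([A⁻]/[HA]) = pH − pKa = 3.68 − 3.6840 = -0.0040. [A⁻]/[HA] = 10^(-0.0040) = 0.991

[A⁻]/[HA] = 0.991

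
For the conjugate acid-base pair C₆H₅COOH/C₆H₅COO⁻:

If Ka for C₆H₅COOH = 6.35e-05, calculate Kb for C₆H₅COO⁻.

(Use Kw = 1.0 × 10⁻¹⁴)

For a conjugate pair Ka × Kb = Kw, so Kb = Kw/Ka = 1.0 × 10⁻¹⁴ / 6.35e-05 = 1.57e-10.

K_b = 1.57e-10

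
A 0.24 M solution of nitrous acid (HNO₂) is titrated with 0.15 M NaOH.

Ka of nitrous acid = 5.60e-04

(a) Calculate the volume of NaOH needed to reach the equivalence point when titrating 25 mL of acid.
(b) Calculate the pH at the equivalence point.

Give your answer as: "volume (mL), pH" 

moles acid = 0.24 × 25/1000 = 0.006 mol; V_base = moles/0.15 × 1000 = 40.0 mL. At equivalence only the conjugate base is present: [A⁻] = 0.006/0.065 = 9.2308e-02 M. Kb = Kw/Ka = 1.79e-11; [OH⁻] = √(Kb × [A⁻]) = 1.2839e-06; pOH = 5.89; pH = 14 - pOH = 8.11.

V = 40.0 mL, pH = 8.11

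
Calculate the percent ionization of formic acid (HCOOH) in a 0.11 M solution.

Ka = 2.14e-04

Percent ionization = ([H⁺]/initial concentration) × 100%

Using Ka equilibrium: x² + Ka×x - Ka×C = 0. Solving: [H⁺] = 4.7460e-03. Percent = (4.7460e-03/0.11) × 100

Percent ionization = 4.31%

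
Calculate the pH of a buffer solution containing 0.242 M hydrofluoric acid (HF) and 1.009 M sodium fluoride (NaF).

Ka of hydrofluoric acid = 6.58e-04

pKa = -log(6.58e-04) = 3.18. pH = pKa + log([A⁻]/[HA]) = 3.18 + log(1.009/0.242)

pH = 3.80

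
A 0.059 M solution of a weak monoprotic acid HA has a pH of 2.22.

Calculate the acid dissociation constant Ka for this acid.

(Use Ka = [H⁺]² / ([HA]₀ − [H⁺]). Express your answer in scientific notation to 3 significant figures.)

[H⁺] = 10^(−pH) = 10^(−2.22) = 6.026e-03 M. For HA ⇌ H⁺ + A⁻, Ka = [H⁺][A⁻]/[HA] = [H⁺]² / ([HA]₀ − [H⁺]) = (6.026e-03)² / (0.059 − 6.026e-03) = 6.85e-04.

K_a = 6.85e-04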